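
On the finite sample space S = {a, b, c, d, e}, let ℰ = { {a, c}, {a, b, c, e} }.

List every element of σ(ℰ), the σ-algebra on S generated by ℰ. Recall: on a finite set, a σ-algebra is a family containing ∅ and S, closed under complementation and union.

Begin from { {}, {a, c}, {a, b, c, e}, S } (that is, ℰ plus ∅ and S).
Round 1: 2 new —
  {d}  = {a, b, c, e}ᶜ
  {b, d, e}  = {a, c}ᶜ
  |family| = 6
Round 2. New:
  {a, c, d}  = {a, c} ∪ {d}
  |family| = 7
Round 3: 1 new —
  {b, e}  = {a, c, d}ᶜ
  |family| = 8
Round 4: closed — nothing new.

Hence σ(ℰ) has 8 members: { {}, {d}, {a, c}, {b, e}, {a, c, d}, {b, d, e}, {a, b, c, e}, S }.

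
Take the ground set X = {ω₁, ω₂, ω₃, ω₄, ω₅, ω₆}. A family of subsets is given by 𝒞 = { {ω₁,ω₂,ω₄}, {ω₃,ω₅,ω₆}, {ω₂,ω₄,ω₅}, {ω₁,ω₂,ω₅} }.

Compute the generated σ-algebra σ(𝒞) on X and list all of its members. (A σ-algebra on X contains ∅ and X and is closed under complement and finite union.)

Start: 𝒞 ∪ {∅, X} = { ∅, {ω₁,ω₂,ω₄}, {ω₁,ω₂,ω₅}, {ω₂,ω₄,ω₅}, {ω₃,ω₅,ω₆}, X }.
Step 1: +5 →
  {ω₁,ω₃,ω₆}  = ᶜ of {ω₂,ω₄,ω₅}
  {ω₃,ω₄,ω₆}  = ᶜ of {ω₁,ω₂,ω₅}
  {ω₁,ω₂,ω₄,ω₅}  = {ω₁,ω₂,ω₅} ∪ {ω₁,ω₂,ω₄}
  {ω₁,ω₂,ω₃,ω₅,ω₆}  = {ω₁,ω₂,ω₅} ∪ {ω₃,ω₅,ω₆}
  {ω₂,ω₃,ω₄,ω₅,ω₆}  = {ω₃,ω₅,ω₆} ∪ {ω₂,ω₄,ω₅}
  [11 total]
Step 2 adds 7:
  {ω₁}  = ᶜ of {ω₂,ω₃,ω₄,ω₅,ω₆}
  {ω₄}  = ᶜ of {ω₁,ω₂,ω₃,ω₅,ω₆}
  {ω₃,ω₆}  = ᶜ of {ω₁,ω₂,ω₄,ω₅}
  {ω₁,ω₃,ω₄,ω₆}  = {ω₁,ω₃,ω₆} ∪ {ω₃,ω₄,ω₆}
  {ω₁,ω₃,ω₅,ω₆}  = {ω₁,ω₃,ω₆} ∪ {ω₃,ω₅,ω₆}
  {ω₃,ω₄,ω₅,ω₆}  = {ω₃,ω₅,ω₆} ∪ {ω₃,ω₄,ω₆}
  {ω₁,ω₂,ω₃,ω₄,ω₆}  = {ω₁,ω₃,ω₆} ∪ {ω₁,ω₂,ω₄}
  [18 total]
Step 3 (6 new):
  {ω₅}  = ᶜ of {ω₁,ω₂,ω₃,ω₄,ω₆}
  {ω₁,ω₂}  = ᶜ of {ω₃,ω₄,ω₅,ω₆}
  {ω₁,ω₄}  = {ω₁} ∪ {ω₄}
  {ω₂,ω₄}  = ᶜ of {ω₁,ω₃,ω₅,ω₆}
  {ω₂,ω₅}  = ᶜ of {ω₁,ω₃,ω₄,ω₆}
  {ω₁,ω₃,ω₄,ω₅,ω₆}  = {ω₁,ω₃,ω₅,ω₆} ∪ {ω₁,ω₃,ω₄,ω₆}
  [24 total]
Step 4: 7 new —
  {ω₂}  = ᶜ of {ω₁,ω₃,ω₄,ω₅,ω₆}
  {ω₁,ω₅}  = {ω₅} ∪ {ω₁}
  {ω₄,ω₅}  = {ω₅} ∪ {ω₄}
  {ω₁,ω₄,ω₅}  = {ω₅} ∪ {ω₁,ω₄}
  {ω₁,ω₂,ω₃,ω₆}  = {ω₁,ω₂} ∪ {ω₁,ω₃,ω₆}
  {ω₂,ω₃,ω₄,ω₆}  = {ω₃,ω₆} ∪ {ω₂,ω₄}
  {ω₂,ω₃,ω₅,ω₆}  = ᶜ of {ω₁,ω₄}
  [31 total]
Step 5. New:
  {ω₂,ω₃,ω₆}  = ᶜ of {ω₁,ω₄,ω₅}
  [32 total]
Step 6: no new sets; the family is a σ-algebra.

σ(𝒞) = { ∅, {ω₁}, {ω₂}, {ω₄}, {ω₅}, {ω₁,ω₂}, {ω₁,ω₄}, {ω₁,ω₅}, {ω₂,ω₄}, {ω₂,ω₅}, {ω₃,ω₆}, {ω₄,ω₅}, {ω₁,ω₂,ω₄}, {ω₁,ω₂,ω₅}, {ω₁,ω₃,ω₆}, {ω₁,ω₄,ω₅}, {ω₂,ω₃,ω₆}, {ω₂,ω₄,ω₅}, {ω₃,ω₄,ω₆}, {ω₃,ω₅,ω₆}, {ω₁,ω₂,ω₃,ω₆}, {ω₁,ω₂,ω₄,ω₅}, {ω₁,ω₃,ω₄,ω₆}, {ω₁,ω₃,ω₅,ω₆}, {ω₂,ω₃,ω₄,ω₆}, {ω₂,ω₃,ω₅,ω₆}, {ω₃,ω₄,ω₅,ω₆}, {ω₁,ω₂,ω₃,ω₄,ω₆}, {ω₁,ω₂,ω₃,ω₅,ω₆}, {ω₁,ω₃,ω₄,ω₅,ω₆}, {ω₂,ω₃,ω₄,ω₅,ω₆}, X }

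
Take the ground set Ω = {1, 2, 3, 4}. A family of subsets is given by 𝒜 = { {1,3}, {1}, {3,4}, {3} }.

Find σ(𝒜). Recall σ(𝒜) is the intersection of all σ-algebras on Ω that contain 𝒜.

σ(𝒜) (16 sets): { {}, {1}, {2}, {3}, {4}, {1,2}, {1,3}, {1,4}, {2,3}, {2,4}, {3,4}, {1,2,3}, {1,2,4}, {1,3,4}, {2,3,4}, Ω }

Working:
Seed the family with 𝒜 together with ∅ and Ω: { {}, {1}, {3}, {1,3}, {3,4}, Ω }.
Iteration 1 adds 5:
  {1,2}  = {3,4}ᶜ
  {2,4}  = {1,3}ᶜ
  {1,2,4}  = {3}ᶜ
  {1,3,4}  = {3,4} ∪ {1,3}
  {2,3,4}  = {1}ᶜ
  [11 total]
Iteration 2. New:
  {2}  = {1,3,4}ᶜ
  {1,2,3}  = {1,2} ∪ {3}
  [13 total]
Iteration 3 adds 2:
  {4}  = {1,2,3}ᶜ
  {2,3}  = {3} ∪ {2}
  [15 total]
Iteration 4: 1 new —
  {1,4}  = {2,3}ᶜ
  [16 total]
Iteration 5: already closed under ᶜ and ∪.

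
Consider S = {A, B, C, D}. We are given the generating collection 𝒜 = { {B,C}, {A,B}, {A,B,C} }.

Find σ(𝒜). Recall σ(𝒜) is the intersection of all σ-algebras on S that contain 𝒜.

σ(𝒜) = { ∅, {A}, {B}, {C}, {D}, {A,B}, {A,C}, {A,D}, {B,C}, {B,D}, {C,D}, {A,B,C}, {A,B,D}, {A,C,D}, {B,C,D}, S }

Trace:
Start: 𝒜 ∪ {∅, S} = { ∅, {A,B}, {B,C}, {A,B,C}, S }.
Pass 1 (3 new):
  {D}  = complement {A,B,C}
  {A,D}  = complement {B,C}
  {C,D}  = complement {A,B}
Pass 2: +3 →
  {A,B,D}  = {D} ∪ {A,B}
  {A,C,D}  = {C,D} ∪ {A,D}
  {B,C,D}  = {D} ∪ {B,C}
Pass 3 (3 new):
  {A}  = complement {B,C,D}
  {B}  = complement {A,C,D}
  {C}  = complement {A,B,D}
Pass 4: 2 new —
  {A,C}  = {C} ∪ {A}
  {B,D}  = {D} ∪ {B}
After Pass 5 the family is unchanged; done.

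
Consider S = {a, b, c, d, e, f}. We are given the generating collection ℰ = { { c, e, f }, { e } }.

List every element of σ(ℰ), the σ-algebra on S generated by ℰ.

Begin from { {}, { e }, { c, e, f }, S } (that is, ℰ plus ∅ and S).
Iteration 1: 2 new —
  { a, b, d }  = complement { c, e, f }
  { a, b, c, d, f }  = complement { e }
  [6 total]
Iteration 2: 1 new —
  { a, b, d, e }  = { a, b, d } ∪ { e }
  [7 total]
Iteration 3 (1 new):
  { c, f }  = complement { a, b, d, e }
  [8 total]
Iteration 4: no new sets; the family is a σ-algebra.

|σ(ℰ)| = 8.  σ(ℰ) = { {}, { e }, { c, f }, { a, b, d }, { c, e, f }, { a, b, d, e }, { a, b, c, d, f }, S }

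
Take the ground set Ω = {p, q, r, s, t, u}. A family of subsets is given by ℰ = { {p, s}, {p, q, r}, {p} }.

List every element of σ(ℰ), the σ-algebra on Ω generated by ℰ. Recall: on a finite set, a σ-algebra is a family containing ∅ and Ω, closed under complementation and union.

Start: ℰ ∪ {∅, Ω} = { ∅, {p}, {p, s}, {p, q, r}, Ω }.
Round 1 adds 4:
  {s, t, u}  = {p, q, r}ᶜ
  {p, q, r, s}  = {p, q, r} ∪ {p, s}
  {q, r, t, u}  = {p, s}ᶜ
  {q, r, s, t, u}  = {p}ᶜ
  |family| = 9
Round 2. New:
  {t, u}  = {p, q, r, s}ᶜ
  {p, s, t, u}  = {p, s} ∪ {s, t, u}
  {p, q, r, t, u}  = {p, q, r} ∪ {q, r, t, u}
  |family| = 12
Round 3: 3 new —
  {s}  = {p, q, r, t, u}ᶜ
  {q, r}  = {p, s, t, u}ᶜ
  {p, t, u}  = {t, u} ∪ {p}
  |family| = 15
Round 4: +1 →
  {q, r, s}  = {p, t, u}ᶜ
  |family| = 16
After Round 5 the family is unchanged; done.

Hence σ(ℰ) has 16 members: { ∅, {p}, {s}, {p, s}, {q, r}, {t, u}, {p, q, r}, {p, t, u}, {q, r, s}, {s, t, u}, {p, q, r, s}, {p, s, t, u}, {q, r, t, u}, {p, q, r, t, u}, {q, r, s, t, u}, Ω }.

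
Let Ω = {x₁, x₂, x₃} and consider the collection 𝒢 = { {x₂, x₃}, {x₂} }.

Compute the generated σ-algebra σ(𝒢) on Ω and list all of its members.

Take S₀ = 𝒢 ∪ {∅, Ω} = { {}, {x₂}, {x₂, x₃}, Ω }.
Round 1 adds 2:
  {x₁}  = ᶜ of {x₂, x₃}
  {x₁, x₃}  = ᶜ of {x₂}
  — 6 sets.
Round 2: 1 new —
  {x₁, x₂}  = {x₂} ∪ {x₁}
  — 7 sets.
Round 3. New:
  {x₃}  = ᶜ of {x₁, x₂}
  — 8 sets.
Round 4: stable.

Therefore σ(𝒢) = { {}, {x₁}, {x₂}, {x₃}, {x₁, x₂}, {x₁, x₃}, {x₂, x₃}, Ω } (|σ(𝒢)| = 8).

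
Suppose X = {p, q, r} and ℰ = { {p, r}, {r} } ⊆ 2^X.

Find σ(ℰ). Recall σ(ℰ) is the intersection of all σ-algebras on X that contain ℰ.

|σ(ℰ)| = 8.  σ(ℰ) = { {}, {p}, {q}, {r}, {p, q}, {p, r}, {q, r}, X }

Working:
Start: ℰ ∪ {∅, X} = { {}, {r}, {p, r}, X }.
Step 1 adds 2:
  {q}  = X∖{p, r}
  {p, q}  = X∖{r}
  [6 total]
Step 2: 1 new —
  {q, r}  = {r} ∪ {q}
  [7 total]
Step 3 (1 new):
  {p}  = X∖{q, r}
  [8 total]
Step 4: no new sets; the family is a σ-algebra.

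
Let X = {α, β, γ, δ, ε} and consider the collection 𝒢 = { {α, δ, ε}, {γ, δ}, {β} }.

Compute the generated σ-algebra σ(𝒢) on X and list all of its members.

Start: 𝒢 ∪ {∅, X} = { {}, {β}, {γ, δ}, {α, δ, ε}, X }.
Round 1 (5 new):
  {β, γ}  = ᶜ of {α, δ, ε}
  {α, β, ε}  = ᶜ of {γ, δ}
  {β, γ, δ}  = {γ, δ} ∪ {β}
  {α, β, δ, ε}  = {α, δ, ε} ∪ {β}
  {α, γ, δ, ε}  = ᶜ of {β}
Round 2: 3 new —
  {γ}  = ᶜ of {α, β, δ, ε}
  {α, ε}  = ᶜ of {β, γ, δ}
  {α, β, γ, ε}  = {α, β, ε} ∪ {β, γ}
Round 3. New:
  {δ}  = ᶜ of {α, β, γ, ε}
  {α, γ, ε}  = {γ} ∪ {α, ε}
Round 4 (1 new):
  {β, δ}  = ᶜ of {α, γ, ε}
Round 5: closed — nothing new.

Hence σ(𝒢) has 16 members: { {}, {β}, {γ}, {δ}, {α, ε}, {β, γ}, {β, δ}, {γ, δ}, {α, β, ε}, {α, γ, ε}, {α, δ, ε}, {β, γ, δ}, {α, β, γ, ε}, {α, β, δ, ε}, {α, γ, δ, ε}, X }.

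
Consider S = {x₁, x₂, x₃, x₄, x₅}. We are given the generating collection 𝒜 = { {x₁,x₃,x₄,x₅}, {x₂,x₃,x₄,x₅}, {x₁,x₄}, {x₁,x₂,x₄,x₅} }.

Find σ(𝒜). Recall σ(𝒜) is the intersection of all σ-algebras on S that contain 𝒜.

Answer: σ(𝒜) = { {}, {x₁}, {x₂}, {x₃}, {x₄}, {x₅}, {x₁,x₂}, {x₁,x₃}, {x₁,x₄}, {x₁,x₅}, {x₂,x₃}, {x₂,x₄}, {x₂,x₅}, {x₃,x₄}, {x₃,x₅}, {x₄,x₅}, {x₁,x₂,x₃}, {x₁,x₂,x₄}, {x₁,x₂,x₅}, {x₁,x₃,x₄}, {x₁,x₃,x₅}, {x₁,x₄,x₅}, {x₂,x₃,x₄}, {x₂,x₃,x₅}, {x₂,x₄,x₅}, {x₃,x₄,x₅}, {x₁,x₂,x₃,x₄}, {x₁,x₂,x₃,x₅}, {x₁,x₂,x₄,x₅}, {x₁,x₃,x₄,x₅}, {x₂,x₃,x₄,x₅}, S }

Check:
Initial family (6 sets): { {}, {x₁,x₄}, {x₁,x₂,x₄,x₅}, {x₁,x₃,x₄,x₅}, {x₂,x₃,x₄,x₅}, S }.
Pass 1 (4 new):
  {x₁}  = S∖{x₂,x₃,x₄,x₅}
  {x₂}  = S∖{x₁,x₃,x₄,x₅}
  {x₃}  = S∖{x₁,x₂,x₄,x₅}
  {x₂,x₃,x₅}  = S∖{x₁,x₄}
  |family| = 10
Pass 2: +6 →
  {x₁,x₂}  = {x₂} ∪ {x₁}
  {x₁,x₃}  = {x₃} ∪ {x₁}
  {x₂,x₃}  = {x₂} ∪ {x₃}
  {x₁,x₂,x₄}  = {x₂} ∪ {x₁,x₄}
  {x₁,x₃,x₄}  = {x₃} ∪ {x₁,x₄}
  {x₁,x₂,x₃,x₅}  = {x₂,x₃,x₅} ∪ {x₁}
  |family| = 16
Pass 3: 8 new —
  {x₄}  = S∖{x₁,x₂,x₃,x₅}
  {x₂,x₅}  = S∖{x₁,x₃,x₄}
  {x₃,x₅}  = S∖{x₁,x₂,x₄}
  {x₁,x₂,x₃}  = {x₃} ∪ {x₁,x₂}
  {x₁,x₄,x₅}  = S∖{x₂,x₃}
  {x₂,x₄,x₅}  = S∖{x₁,x₃}
  {x₃,x₄,x₅}  = S∖{x₁,x₂}
  {x₁,x₂,x₃,x₄}  = {x₃} ∪ {x₁,x₂,x₄}
  |family| = 24
Pass 4: +7 →
  {x₅}  = S∖{x₁,x₂,x₃,x₄}
  {x₂,x₄}  = {x₂} ∪ {x₄}
  {x₃,x₄}  = {x₃} ∪ {x₄}
  {x₄,x₅}  = S∖{x₁,x₂,x₃}
  {x₁,x₂,x₅}  = {x₂,x₅} ∪ {x₁,x₂}
  {x₁,x₃,x₅}  = {x₁,x₃} ∪ {x₃,x₅}
  {x₂,x₃,x₄}  = {x₂,x₃} ∪ {x₄}
  |family| = 31
Pass 5: +1 →
  {x₁,x₅}  = S∖{x₂,x₃,x₄}
  |family| = 32
Pass 6: closed — nothing new.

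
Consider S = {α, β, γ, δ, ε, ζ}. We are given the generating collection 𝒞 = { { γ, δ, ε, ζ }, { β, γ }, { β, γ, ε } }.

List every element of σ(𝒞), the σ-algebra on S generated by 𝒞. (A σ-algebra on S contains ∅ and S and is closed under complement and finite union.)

|σ(𝒞)| = 32.  σ(𝒞) = { ∅, { α }, { β }, { γ }, { ε }, { α, β }, { α, γ }, { α, ε }, { β, γ }, { β, ε }, { γ, ε }, { δ, ζ }, { α, β, γ }, { α, β, ε }, { α, γ, ε }, { α, δ, ζ }, { β, γ, ε }, { β, δ, ζ }, { γ, δ, ζ }, { δ, ε, ζ }, { α, β, γ, ε }, { α, β, δ, ζ }, { α, γ, δ, ζ }, { α, δ, ε, ζ }, { β, γ, δ, ζ }, { β, δ, ε, ζ }, { γ, δ, ε, ζ }, { α, β, γ, δ, ζ }, { α, β, δ, ε, ζ }, { α, γ, δ, ε, ζ }, { β, γ, δ, ε, ζ }, S }

Working:
Start: 𝒞 ∪ {∅, S} = { ∅, { β, γ }, { β, γ, ε }, { γ, δ, ε, ζ }, S }.
Pass 1: 4 new —
  { α, β }  = complement { γ, δ, ε, ζ }
  { α, δ, ζ }  = complement { β, γ, ε }
  { α, δ, ε, ζ }  = complement { β, γ }
  { β, γ, δ, ε, ζ }  = { β, γ, ε } ∪ { γ, δ, ε, ζ }
  |family| = 9
Pass 2 adds 7:
  { α }  = complement { β, γ, δ, ε, ζ }
  { α, β, γ }  = { α, β } ∪ { β, γ }
  { α, β, γ, ε }  = { α, β } ∪ { β, γ, ε }
  { α, β, δ, ζ }  = { α, β } ∪ { α, δ, ζ }
  { α, β, γ, δ, ζ }  = { α, δ, ζ } ∪ { β, γ }
  { α, β, δ, ε, ζ }  = { α, β } ∪ { α, δ, ε, ζ }
  { α, γ, δ, ε, ζ }  = { γ, δ, ε, ζ } ∪ { α, δ, ε, ζ }
  |family| = 16
Pass 3: +6 →
  { β }  = complement { α, γ, δ, ε, ζ }
  { γ }  = complement { α, β, δ, ε, ζ }
  { ε }  = complement { α, β, γ, δ, ζ }
  { γ, ε }  = complement { α, β, δ, ζ }
  { δ, ζ }  = complement { α, β, γ, ε }
  { δ, ε, ζ }  = complement { α, β, γ }
  |family| = 22
Pass 4: 10 new —
  { α, γ }  = { γ } ∪ { α }
  { α, ε }  = { ε } ∪ { α }
  { β, ε }  = { β } ∪ { ε }
  { α, β, ε }  = { α, β } ∪ { ε }
  { α, γ, ε }  = { γ, ε } ∪ { α }
  { β, δ, ζ }  = { β } ∪ { δ, ζ }
  { γ, δ, ζ }  = { γ } ∪ { δ, ζ }
  { α, γ, δ, ζ }  = { α, δ, ζ } ∪ { γ }
  { β, γ, δ, ζ }  = { β, γ } ∪ { δ, ζ }
  { β, δ, ε, ζ }  = { β } ∪ { δ, ε, ζ }
  |family| = 32
After Pass 5 the family is unchanged; done.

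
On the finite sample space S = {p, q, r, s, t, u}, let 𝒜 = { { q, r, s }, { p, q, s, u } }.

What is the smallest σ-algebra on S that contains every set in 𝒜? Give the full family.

Take S₀ = 𝒜 ∪ {∅, S} = { {}, { q, r, s }, { p, q, s, u }, S }.
Round 1: +3 →
  { r, t }  = { p, q, s, u }ᶜ
  { p, t, u }  = { q, r, s }ᶜ
  { p, q, r, s, u }  = { p, q, s, u } ∪ { q, r, s }
  (now 7)
Round 2: 4 new —
  { t }  = { p, q, r, s, u }ᶜ
  { p, r, t, u }  = { p, t, u } ∪ { r, t }
  { q, r, s, t }  = { q, r, s } ∪ { r, t }
  { p, q, s, t, u }  = { p, q, s, u } ∪ { p, t, u }
  (now 11)
Round 3: 3 new —
  { r }  = { p, q, s, t, u }ᶜ
  { p, u }  = { q, r, s, t }ᶜ
  { q, s }  = { p, r, t, u }ᶜ
  (now 14)
Round 4. New:
  { p, r, u }  = { r } ∪ { p, u }
  { q, s, t }  = { q, s } ∪ { t }
  (now 16)
Round 5: already closed under ᶜ and ∪.

Therefore σ(𝒜) = { {}, { r }, { t }, { p, u }, { q, s }, { r, t }, { p, r, u }, { p, t, u }, { q, r, s }, { q, s, t }, { p, q, s, u }, { p, r, t, u }, { q, r, s, t }, { p, q, r, s, u }, { p, q, s, t, u }, S } (|σ(𝒜)| = 16).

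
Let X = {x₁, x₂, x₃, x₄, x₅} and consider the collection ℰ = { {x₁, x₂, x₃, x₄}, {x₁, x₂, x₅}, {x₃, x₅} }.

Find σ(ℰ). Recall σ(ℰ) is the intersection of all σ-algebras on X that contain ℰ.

Start: ℰ ∪ {∅, X} = { ∅, {x₃, x₅}, {x₁, x₂, x₅}, {x₁, x₂, x₃, x₄}, X }.
Pass 1 adds 4:
  {x₅}  = ᶜ of {x₁, x₂, x₃, x₄}
  {x₃, x₄}  = ᶜ of {x₁, x₂, x₅}
  {x₁, x₂, x₄}  = ᶜ of {x₃, x₅}
  {x₁, x₂, x₃, x₅}  = {x₁, x₂, x₅} ∪ {x₃, x₅}
  — 9 sets.
Pass 2: 3 new —
  {x₄}  = ᶜ of {x₁, x₂, x₃, x₅}
  {x₃, x₄, x₅}  = {x₃, x₄} ∪ {x₅}
  {x₁, x₂, x₄, x₅}  = {x₁, x₂, x₄} ∪ {x₅}
  — 12 sets.
Pass 3: +3 →
  {x₃}  = ᶜ of {x₁, x₂, x₄, x₅}
  {x₁, x₂}  = ᶜ of {x₃, x₄, x₅}
  {x₄, x₅}  = {x₄} ∪ {x₅}
  — 15 sets.
Pass 4 (1 new):
  {x₁, x₂, x₃}  = ᶜ of {x₄, x₅}
  — 16 sets.
Pass 5 adds nothing — fixpoint reached.

Therefore σ(ℰ) = { ∅, {x₃}, {x₄}, {x₅}, {x₁, x₂}, {x₃, x₄}, {x₃, x₅}, {x₄, x₅}, {x₁, x₂, x₃}, {x₁, x₂, x₄}, {x₁, x₂, x₅}, {x₃, x₄, x₅}, {x₁, x₂, x₃, x₄}, {x₁, x₂, x₃, x₅}, {x₁, x₂, x₄, x₅}, X } (|σ(ℰ)| = 16).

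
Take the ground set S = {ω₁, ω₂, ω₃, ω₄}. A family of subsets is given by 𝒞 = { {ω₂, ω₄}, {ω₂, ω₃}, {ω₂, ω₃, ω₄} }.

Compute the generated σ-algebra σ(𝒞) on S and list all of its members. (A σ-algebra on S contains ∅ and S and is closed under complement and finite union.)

|σ(𝒞)| = 16.  σ(𝒞) = { {}, {ω₁}, {ω₂}, {ω₃}, {ω₄}, {ω₁, ω₂}, {ω₁, ω₃}, {ω₁, ω₄}, {ω₂, ω₃}, {ω₂, ω₄}, {ω₃, ω₄}, {ω₁, ω₂, ω₃}, {ω₁, ω₂, ω₄}, {ω₁, ω₃, ω₄}, {ω₂, ω₃, ω₄}, S }

Derivation:
Seed the family with 𝒞 together with ∅ and S: { {}, {ω₂, ω₃}, {ω₂, ω₄}, {ω₂, ω₃, ω₄}, S }.
Step 1 adds 3:
  {ω₁}  = {ω₂, ω₃, ω₄}ᶜ
  {ω₁, ω₃}  = {ω₂, ω₄}ᶜ
  {ω₁, ω₄}  = {ω₂, ω₃}ᶜ
  |family| = 8
Step 2. New:
  {ω₁, ω₂, ω₃}  = {ω₂, ω₃} ∪ {ω₁, ω₃}
  {ω₁, ω₂, ω₄}  = {ω₁, ω₄} ∪ {ω₂, ω₄}
  {ω₁, ω₃, ω₄}  = {ω₁, ω₄} ∪ {ω₁, ω₃}
  |family| = 11
Step 3 adds 3:
  {ω₂}  = {ω₁, ω₃, ω₄}ᶜ
  {ω₃}  = {ω₁, ω₂, ω₄}ᶜ
  {ω₄}  = {ω₁, ω₂, ω₃}ᶜ
  |family| = 14
Step 4 (2 new):
  {ω₁, ω₂}  = {ω₂} ∪ {ω₁}
  {ω₃, ω₄}  = {ω₃} ∪ {ω₄}
  |family| = 16
Step 5 adds nothing — fixpoint reached.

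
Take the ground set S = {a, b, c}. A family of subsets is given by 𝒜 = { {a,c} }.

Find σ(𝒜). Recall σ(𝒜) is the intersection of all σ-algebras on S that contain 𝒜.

|σ(𝒜)| = 4.  σ(𝒜) = { {}, {b}, {a,c}, S }

Trace:
Take S₀ = 𝒜 ∪ {∅, S} = { {}, {a,c}, S }.
Step 1 (1 new):
  {b}  = S∖{a,c}
  (now 4)
Step 2: closed — nothing new.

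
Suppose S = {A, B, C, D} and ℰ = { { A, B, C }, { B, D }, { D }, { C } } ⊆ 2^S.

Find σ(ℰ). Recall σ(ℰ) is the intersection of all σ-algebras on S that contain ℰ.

Seed the family with ℰ together with ∅ and S: { ∅, { C }, { D }, { B, D }, { A, B, C }, S }.
Iteration 1. New:
  { A, C }  = ᶜ of { B, D }
  { C, D }  = { C } ∪ { D }
  { A, B, D }  = ᶜ of { C }
  { B, C, D }  = { C } ∪ { B, D }
  — 10 sets.
Iteration 2 (3 new):
  { A }  = ᶜ of { B, C, D }
  { A, B }  = ᶜ of { C, D }
  { A, C, D }  = { C, D } ∪ { A, C }
  — 13 sets.
Iteration 3: +2 →
  { B }  = ᶜ of { A, C, D }
  { A, D }  = { D } ∪ { A }
  — 15 sets.
Iteration 4: +1 →
  { B, C }  = ᶜ of { A, D }
  — 16 sets.
After Iteration 5 the family is unchanged; done.

Hence σ(ℰ) has 16 members: { ∅, { A }, { B }, { C }, { D }, { A, B }, { A, C }, { A, D }, { B, C }, { B, D }, { C, D }, { A, B, C }, { A, B, D }, { A, C, D }, { B, C, D }, S }.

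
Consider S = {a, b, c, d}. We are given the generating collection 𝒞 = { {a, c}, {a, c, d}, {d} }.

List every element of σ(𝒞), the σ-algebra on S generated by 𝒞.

Start: 𝒞 ∪ {∅, S} = { {}, {d}, {a, c}, {a, c, d}, S }.
Pass 1: 3 new —
  {b}  = S∖{a, c, d}
  {b, d}  = S∖{a, c}
  {a, b, c}  = S∖{d}
Pass 2: no new sets; the family is a σ-algebra.

Hence σ(𝒞) has 8 members: { {}, {b}, {d}, {a, c}, {b, d}, {a, b, c}, {a, c, d}, S }.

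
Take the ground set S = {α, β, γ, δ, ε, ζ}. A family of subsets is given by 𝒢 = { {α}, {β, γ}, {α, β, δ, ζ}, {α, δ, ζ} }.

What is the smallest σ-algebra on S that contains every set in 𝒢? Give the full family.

|σ(𝒢)| = 32.  σ(𝒢) = { ∅, {α}, {β}, {γ}, {ε}, {α, β}, {α, γ}, {α, ε}, {β, γ}, {β, ε}, {γ, ε}, {δ, ζ}, {α, β, γ}, {α, β, ε}, {α, γ, ε}, {α, δ, ζ}, {β, γ, ε}, {β, δ, ζ}, {γ, δ, ζ}, {δ, ε, ζ}, {α, β, γ, ε}, {α, β, δ, ζ}, {α, γ, δ, ζ}, {α, δ, ε, ζ}, {β, γ, δ, ζ}, {β, δ, ε, ζ}, {γ, δ, ε, ζ}, {α, β, γ, δ, ζ}, {α, β, δ, ε, ζ}, {α, γ, δ, ε, ζ}, {β, γ, δ, ε, ζ}, S }

Check:
Begin from { ∅, {α}, {β, γ}, {α, δ, ζ}, {α, β, δ, ζ}, S } (that is, 𝒢 plus ∅ and S).
Iteration 1 (6 new):
  {γ, ε}  = S∖{α, β, δ, ζ}
  {α, β, γ}  = {β, γ} ∪ {α}
  {β, γ, ε}  = S∖{α, δ, ζ}
  {α, δ, ε, ζ}  = S∖{β, γ}
  {α, β, γ, δ, ζ}  = {α, β, δ, ζ} ∪ {β, γ}
  {β, γ, δ, ε, ζ}  = S∖{α}
  (now 12)
Iteration 2: 6 new —
  {ε}  = S∖{α, β, γ, δ, ζ}
  {α, γ, ε}  = {γ, ε} ∪ {α}
  {δ, ε, ζ}  = S∖{α, β, γ}
  {α, β, γ, ε}  = {α, β, γ} ∪ {β, γ, ε}
  {α, β, δ, ε, ζ}  = {α, β, δ, ζ} ∪ {α, δ, ε, ζ}
  {α, γ, δ, ε, ζ}  = {α, δ, ε, ζ} ∪ {γ, ε}
  (now 18)
Iteration 3: +6 →
  {β}  = S∖{α, γ, δ, ε, ζ}
  {γ}  = S∖{α, β, δ, ε, ζ}
  {α, ε}  = {ε} ∪ {α}
  {δ, ζ}  = S∖{α, β, γ, ε}
  {β, δ, ζ}  = S∖{α, γ, ε}
  {γ, δ, ε, ζ}  = {γ, ε} ∪ {δ, ε, ζ}
  (now 24)
Iteration 4. New:
  {α, β}  = S∖{γ, δ, ε, ζ}
  {α, γ}  = {γ} ∪ {α}
  {β, ε}  = {β} ∪ {ε}
  {α, β, ε}  = {β} ∪ {α, ε}
  {γ, δ, ζ}  = {γ} ∪ {δ, ζ}
  {α, γ, δ, ζ}  = {α, δ, ζ} ∪ {γ}
  {β, γ, δ, ζ}  = S∖{α, ε}
  {β, δ, ε, ζ}  = {β, δ, ζ} ∪ {ε}
  (now 32)
Iteration 5 adds nothing — fixpoint reached.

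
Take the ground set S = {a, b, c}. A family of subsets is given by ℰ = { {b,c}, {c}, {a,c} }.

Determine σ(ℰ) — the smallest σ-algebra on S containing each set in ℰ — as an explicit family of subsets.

Begin from { ∅, {c}, {a,c}, {b,c}, S } (that is, ℰ plus ∅ and S).
Round 1 (3 new):
  {a}  = complement {b,c}
  {b}  = complement {a,c}
  {a,b}  = complement {c}
After Round 2 the family is unchanged; done.

Therefore σ(ℰ) = { ∅, {a}, {b}, {c}, {a,b}, {a,c}, {b,c}, S } (|σ(ℰ)| = 8).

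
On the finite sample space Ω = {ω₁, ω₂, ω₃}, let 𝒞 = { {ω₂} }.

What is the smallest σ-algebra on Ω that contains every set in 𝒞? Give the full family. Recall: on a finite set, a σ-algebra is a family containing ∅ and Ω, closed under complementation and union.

Initial family (3 sets): { {}, {ω₂}, Ω }.
Step 1 (1 new):
  {ω₁,ω₃}  = {ω₂}ᶜ
  (now 4)
Step 2: no new sets; the family is a σ-algebra.

Therefore σ(𝒞) = { {}, {ω₂}, {ω₁,ω₃}, Ω } (|σ(𝒞)| = 4).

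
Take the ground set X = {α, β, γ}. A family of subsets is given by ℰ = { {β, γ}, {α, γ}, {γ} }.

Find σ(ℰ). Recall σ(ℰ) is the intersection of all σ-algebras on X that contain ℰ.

Answer: σ(ℰ) = { {}, {α}, {β}, {γ}, {α, β}, {α, γ}, {β, γ}, X }

Working:
Initial family (5 sets): { {}, {γ}, {α, γ}, {β, γ}, X }.
Round 1 adds 3:
  {α}  = complement {β, γ}
  {β}  = complement {α, γ}
  {α, β}  = complement {γ}
  |family| = 8
Round 2: stable.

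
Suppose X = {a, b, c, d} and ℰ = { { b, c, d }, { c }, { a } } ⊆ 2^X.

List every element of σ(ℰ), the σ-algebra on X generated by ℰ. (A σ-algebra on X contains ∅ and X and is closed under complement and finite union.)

σ(ℰ) (8 sets): { {  }, { a }, { c }, { a, c }, { b, d }, { a, b, d }, { b, c, d }, X }

Working:
Initial family (5 sets): { {  }, { a }, { c }, { b, c, d }, X }.
Step 1: 2 new —
  { a, c }  = { c } ∪ { a }
  { a, b, d }  = { c }ᶜ
  |family| = 7
Step 2 (1 new):
  { b, d }  = { a, c }ᶜ
  |family| = 8
Step 3 adds nothing — fixpoint reached.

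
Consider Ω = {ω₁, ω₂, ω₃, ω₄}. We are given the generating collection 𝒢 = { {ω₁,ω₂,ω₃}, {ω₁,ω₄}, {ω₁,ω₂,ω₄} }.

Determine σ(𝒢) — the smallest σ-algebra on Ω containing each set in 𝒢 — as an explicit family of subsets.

Seed the family with 𝒢 together with ∅ and Ω: { ∅, {ω₁,ω₄}, {ω₁,ω₂,ω₃}, {ω₁,ω₂,ω₄}, Ω }.
Round 1. New:
  {ω₃}  = ᶜ of {ω₁,ω₂,ω₄}
  {ω₄}  = ᶜ of {ω₁,ω₂,ω₃}
  {ω₂,ω₃}  = ᶜ of {ω₁,ω₄}
  — 8 sets.
Round 2: +3 →
  {ω₃,ω₄}  = {ω₄} ∪ {ω₃}
  {ω₁,ω₃,ω₄}  = {ω₃} ∪ {ω₁,ω₄}
  {ω₂,ω₃,ω₄}  = {ω₄} ∪ {ω₂,ω₃}
  — 11 sets.
Round 3: 3 new —
  {ω₁}  = ᶜ of {ω₂,ω₃,ω₄}
  {ω₂}  = ᶜ of {ω₁,ω₃,ω₄}
  {ω₁,ω₂}  = ᶜ of {ω₃,ω₄}
  — 14 sets.
Round 4: +2 →
  {ω₁,ω₃}  = {ω₃} ∪ {ω₁}
  {ω₂,ω₄}  = {ω₄} ∪ {ω₂}
  — 16 sets.
Round 5: closed — nothing new.

|σ(𝒢)| = 16.  σ(𝒢) = { ∅, {ω₁}, {ω₂}, {ω₃}, {ω₄}, {ω₁,ω₂}, {ω₁,ω₃}, {ω₁,ω₄}, {ω₂,ω₃}, {ω₂,ω₄}, {ω₃,ω₄}, {ω₁,ω₂,ω₃}, {ω₁,ω₂,ω₄}, {ω₁,ω₃,ω₄}, {ω₂,ω₃,ω₄}, Ω }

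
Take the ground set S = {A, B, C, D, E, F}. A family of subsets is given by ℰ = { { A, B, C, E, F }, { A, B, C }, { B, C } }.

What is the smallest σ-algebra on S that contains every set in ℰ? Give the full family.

σ(ℰ) (16 sets): { ∅, { A }, { D }, { A, D }, { B, C }, { E, F }, { A, B, C }, { A, E, F }, { B, C, D }, { D, E, F }, { A, B, C, D }, { A, D, E, F }, { B, C, E, F }, { A, B, C, E, F }, { B, C, D, E, F }, S }

Derivation:
Start: ℰ ∪ {∅, S} = { ∅, { B, C }, { A, B, C }, { A, B, C, E, F }, S }.
Round 1. New:
  { D }  = ᶜ of { A, B, C, E, F }
  { D, E, F }  = ᶜ of { A, B, C }
  { A, D, E, F }  = ᶜ of { B, C }
  (now 8)
Round 2: +3 →
  { B, C, D }  = { D } ∪ { B, C }
  { A, B, C, D }  = { D } ∪ { A, B, C }
  { B, C, D, E, F }  = { B, C } ∪ { D, E, F }
  (now 11)
Round 3: 3 new —
  { A }  = ᶜ of { B, C, D, E, F }
  { E, F }  = ᶜ of { A, B, C, D }
  { A, E, F }  = ᶜ of { B, C, D }
  (now 14)
Round 4: +2 →
  { A, D }  = { A } ∪ { D }
  { B, C, E, F }  = { B, C } ∪ { E, F }
  (now 16)
Round 5: stable.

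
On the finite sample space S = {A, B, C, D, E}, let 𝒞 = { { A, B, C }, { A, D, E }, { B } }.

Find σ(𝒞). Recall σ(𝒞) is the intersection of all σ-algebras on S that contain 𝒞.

σ(𝒞) = { {  }, { A }, { B }, { C }, { A, B }, { A, C }, { B, C }, { D, E }, { A, B, C }, { A, D, E }, { B, D, E }, { C, D, E }, { A, B, D, E }, { A, C, D, E }, { B, C, D, E }, S }

Trace:
Start: 𝒞 ∪ {∅, S} = { {  }, { B }, { A, B, C }, { A, D, E }, S }.
Round 1. New:
  { B, C }  = { A, D, E }ᶜ
  { D, E }  = { A, B, C }ᶜ
  { A, B, D, E }  = { A, D, E } ∪ { B }
  { A, C, D, E }  = { B }ᶜ
  [9 total]
Round 2 (3 new):
  { C }  = { A, B, D, E }ᶜ
  { B, D, E }  = { B } ∪ { D, E }
  { B, C, D, E }  = { D, E } ∪ { B, C }
  [12 total]
Round 3 (3 new):
  { A }  = { B, C, D, E }ᶜ
  { A, C }  = { B, D, E }ᶜ
  { C, D, E }  = { D, E } ∪ { C }
  [15 total]
Round 4. New:
  { A, B }  = { C, D, E }ᶜ
  [16 total]
Round 5: stable.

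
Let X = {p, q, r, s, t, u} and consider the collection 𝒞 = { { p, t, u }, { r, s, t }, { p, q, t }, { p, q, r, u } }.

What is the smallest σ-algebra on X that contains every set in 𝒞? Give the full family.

Initial family (6 sets): { {  }, { p, q, t }, { p, t, u }, { r, s, t }, { p, q, r, u }, X }.
Iteration 1: +8 →
  { s, t }  = X∖{ p, q, r, u }
  { p, q, u }  = X∖{ r, s, t }
  { q, r, s }  = X∖{ p, t, u }
  { r, s, u }  = X∖{ p, q, t }
  { p, q, t, u }  = { p, q, t } ∪ { p, t, u }
  { p, q, r, s, t }  = { p, q, t } ∪ { r, s, t }
  { p, q, r, t, u }  = { p, q, t } ∪ { p, q, r, u }
  { p, r, s, t, u }  = { r, s, t } ∪ { p, t, u }
  — 14 sets.
Iteration 2 (11 new):
  { q }  = X∖{ p, r, s, t, u }
  { s }  = X∖{ p, q, r, t, u }
  { u }  = X∖{ p, q, r, s, t }
  { r, s }  = X∖{ p, q, t, u }
  { p, q, s, t }  = { s, t } ∪ { p, q, t }
  { p, s, t, u }  = { s, t } ∪ { p, t, u }
  { q, r, s, t }  = { r, s, t } ∪ { q, r, s }
  { q, r, s, u }  = { q, r, s } ∪ { r, s, u }
  { r, s, t, u }  = { r, s, t } ∪ { r, s, u }
  { p, q, r, s, u }  = { q, r, s } ∪ { p, q, r, u }
  { p, q, s, t, u }  = { s, t } ∪ { p, q, u }
  — 25 sets.
Iteration 3. New:
  { r }  = X∖{ p, q, s, t, u }
  { t }  = X∖{ p, q, r, s, u }
  { p, q }  = X∖{ r, s, t, u }
  { p, t }  = X∖{ q, r, s, u }
  { p, u }  = X∖{ q, r, s, t }
  { q, r }  = X∖{ p, s, t, u }
  { q, s }  = { q } ∪ { s }
  { q, u }  = { q } ∪ { u }
  { r, u }  = X∖{ p, q, s, t }
  { s, u }  = { u } ∪ { s }
  { q, s, t }  = { q } ∪ { s, t }
  { s, t, u }  = { s, t } ∪ { u }
  { p, q, s, u }  = { s } ∪ { p, q, u }
  { q, r, s, t, u }  = { r, s, t } ∪ { q, r, s, u }
  — 39 sets.
Iteration 4 (21 new):
  { p }  = X∖{ q, r, s, t, u }
  { q, t }  = { q } ∪ { t }
  { r, t }  = X∖{ p, q, s, u }
  { t, u }  = { u } ∪ { t }
  { p, q, r }  = X∖{ s, t, u }
  { p, q, s }  = { p, q } ∪ { s }
  { p, r, t }  = { r } ∪ { p, t }
  { p, r, u }  = X∖{ q, s, t }
  { p, s, t }  = { s, t } ∪ { p, t }
  { p, s, u }  = { p, u } ∪ { s }
  { q, r, t }  = { q, r } ∪ { t }
  { q, r, u }  = { q } ∪ { r, u }
  { q, s, u }  = { q } ∪ { s, u }
  { q, t, u }  = { q, u } ∪ { t }
  { r, t, u }  = { r, u } ∪ { t }
  { p, q, r, s }  = { r, s } ∪ { p, q }
  { p, q, r, t }  = X∖{ s, u }
  { p, r, s, t }  = X∖{ q, u }
  { p, r, s, u }  = { r, s } ∪ { p, u }
  { p, r, t, u }  = X∖{ q, s }
  { q, s, t, u }  = { q } ∪ { s, t, u }
  — 60 sets.
Iteration 5: +4 →
  { p, r }  = X∖{ q, s, t, u }
  { p, s }  = { s } ∪ { p }
  { p, r, s }  = X∖{ q, t, u }
  { q, r, t, u }  = { q, t } ∪ { q, r, u }
  — 64 sets.
Iteration 6 adds nothing — fixpoint reached.

Hence σ(𝒞) has 64 members: { {  }, { p }, { q }, { r }, { s }, { t }, { u }, { p, q }, { p, r }, { p, s }, { p, t }, { p, u }, { q, r }, { q, s }, { q, t }, { q, u }, { r, s }, { r, t }, { r, u }, { s, t }, { s, u }, { t, u }, { p, q, r }, { p, q, s }, { p, q, t }, { p, q, u }, { p, r, s }, { p, r, t }, { p, r, u }, { p, s, t }, { p, s, u }, { p, t, u }, { q, r, s }, { q, r, t }, { q, r, u }, { q, s, t }, { q, s, u }, { q, t, u }, { r, s, t }, { r, s, u }, { r, t, u }, { s, t, u }, { p, q, r, s }, { p, q, r, t }, { p, q, r, u }, { p, q, s, t }, { p, q, s, u }, { p, q, t, u }, { p, r, s, t }, { p, r, s, u }, { p, r, t, u }, { p, s, t, u }, { q, r, s, t }, { q, r, s, u }, { q, r, t, u }, { q, s, t, u }, { r, s, t, u }, { p, q, r, s, t }, { p, q, r, s, u }, { p, q, r, t, u }, { p, q, s, t, u }, { p, r, s, t, u }, { q, r, s, t, u }, X }.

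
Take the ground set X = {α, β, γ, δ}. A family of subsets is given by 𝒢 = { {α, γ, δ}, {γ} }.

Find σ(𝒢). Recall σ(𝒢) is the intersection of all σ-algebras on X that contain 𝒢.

σ(𝒢) (8 sets): { {}, {β}, {γ}, {α, δ}, {β, γ}, {α, β, δ}, {α, γ, δ}, X }

Working:
Initial family (4 sets): { {}, {γ}, {α, γ, δ}, X }.
Pass 1: +2 →
  {β}  = {α, γ, δ}ᶜ
  {α, β, δ}  = {γ}ᶜ
  (now 6)
Pass 2: 1 new —
  {β, γ}  = {γ} ∪ {β}
  (now 7)
Pass 3. New:
  {α, δ}  = {β, γ}ᶜ
  (now 8)
Pass 4 adds nothing — fixpoint reached.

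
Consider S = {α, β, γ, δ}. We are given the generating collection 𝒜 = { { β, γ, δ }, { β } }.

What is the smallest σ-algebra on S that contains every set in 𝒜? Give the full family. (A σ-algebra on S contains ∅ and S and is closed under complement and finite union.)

Initial family (4 sets): { ∅, { β }, { β, γ, δ }, S }.
Pass 1: 2 new —
  { α }  = S∖{ β, γ, δ }
  { α, γ, δ }  = S∖{ β }
  (now 6)
Pass 2 (1 new):
  { α, β }  = { β } ∪ { α }
  (now 7)
Pass 3. New:
  { γ, δ }  = S∖{ α, β }
  (now 8)
Pass 4 adds nothing — fixpoint reached.

Therefore σ(𝒜) = { ∅, { α }, { β }, { α, β }, { γ, δ }, { α, γ, δ }, { β, γ, δ }, S } (|σ(𝒜)| = 8).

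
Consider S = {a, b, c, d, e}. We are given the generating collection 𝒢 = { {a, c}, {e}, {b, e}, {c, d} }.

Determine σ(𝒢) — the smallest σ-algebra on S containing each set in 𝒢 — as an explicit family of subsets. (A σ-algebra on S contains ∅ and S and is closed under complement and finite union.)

Start: 𝒢 ∪ {∅, S} = { ∅, {e}, {a, c}, {b, e}, {c, d}, S }.
Pass 1: +8 →
  {a, b, e}  = {c, d}ᶜ
  {a, c, d}  = {b, e}ᶜ
  {a, c, e}  = {a, c} ∪ {e}
  {b, d, e}  = {a, c}ᶜ
  {c, d, e}  = {c, d} ∪ {e}
  {a, b, c, d}  = {e}ᶜ
  {a, b, c, e}  = {b, e} ∪ {a, c}
  {b, c, d, e}  = {b, e} ∪ {c, d}
  (now 14)
Pass 2 adds 6:
  {a}  = {b, c, d, e}ᶜ
  {d}  = {a, b, c, e}ᶜ
  {a, b}  = {c, d, e}ᶜ
  {b, d}  = {a, c, e}ᶜ
  {a, b, d, e}  = {a, b, e} ∪ {b, d, e}
  {a, c, d, e}  = {c, d, e} ∪ {a, c, e}
  (now 20)
Pass 3. New:
  {b}  = {a, c, d, e}ᶜ
  {c}  = {a, b, d, e}ᶜ
  {a, d}  = {d} ∪ {a}
  {a, e}  = {e} ∪ {a}
  {d, e}  = {e} ∪ {d}
  {a, b, c}  = {a, c} ∪ {a, b}
  {a, b, d}  = {b, d} ∪ {a, b}
  {b, c, d}  = {c, d} ∪ {b, d}
  (now 28)
Pass 4: +4 →
  {b, c}  = {b} ∪ {c}
  {c, e}  = {a, b, d}ᶜ
  {a, d, e}  = {e} ∪ {a, d}
  {b, c, e}  = {a, d}ᶜ
  (now 32)
After Pass 5 the family is unchanged; done.

σ(𝒢) = { ∅, {a}, {b}, {c}, {d}, {e}, {a, b}, {a, c}, {a, d}, {a, e}, {b, c}, {b, d}, {b, e}, {c, d}, {c, e}, {d, e}, {a, b, c}, {a, b, d}, {a, b, e}, {a, c, d}, {a, c, e}, {a, d, e}, {b, c, d}, {b, c, e}, {b, d, e}, {c, d, e}, {a, b, c, d}, {a, b, c, e}, {a, b, d, e}, {a, c, d, e}, {b, c, d, e}, S }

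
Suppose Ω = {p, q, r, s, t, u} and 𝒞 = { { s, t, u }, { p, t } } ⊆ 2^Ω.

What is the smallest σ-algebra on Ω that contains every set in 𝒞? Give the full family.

σ(𝒞) = { {}, { p }, { t }, { p, t }, { q, r }, { s, u }, { p, q, r }, { p, s, u }, { q, r, t }, { s, t, u }, { p, q, r, t }, { p, s, t, u }, { q, r, s, u }, { p, q, r, s, u }, { q, r, s, t, u }, Ω }

Derivation:
Take S₀ = 𝒞 ∪ {∅, Ω} = { {}, { p, t }, { s, t, u }, Ω }.
Step 1 adds 3:
  { p, q, r }  = { s, t, u }ᶜ
  { p, s, t, u }  = { p, t } ∪ { s, t, u }
  { q, r, s, u }  = { p, t }ᶜ
  — 7 sets.
Step 2. New:
  { q, r }  = { p, s, t, u }ᶜ
  { p, q, r, t }  = { p, q, r } ∪ { p, t }
  { p, q, r, s, u }  = { p, q, r } ∪ { q, r, s, u }
  { q, r, s, t, u }  = { q, r, s, u } ∪ { s, t, u }
  — 11 sets.
Step 3. New:
  { p }  = { q, r, s, t, u }ᶜ
  { t }  = { p, q, r, s, u }ᶜ
  { s, u }  = { p, q, r, t }ᶜ
  — 14 sets.
Step 4: 2 new —
  { p, s, u }  = { s, u } ∪ { p }
  { q, r, t }  = { q, r } ∪ { t }
  — 16 sets.
Step 5 adds nothing — fixpoint reached.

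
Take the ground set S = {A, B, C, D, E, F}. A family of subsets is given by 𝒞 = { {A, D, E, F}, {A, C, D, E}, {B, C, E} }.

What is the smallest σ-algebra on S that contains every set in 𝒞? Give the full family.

σ(𝒞) = { ∅, {B}, {C}, {E}, {F}, {A, D}, {B, C}, {B, E}, {B, F}, {C, E}, {C, F}, {E, F}, {A, B, D}, {A, C, D}, {A, D, E}, {A, D, F}, {B, C, E}, {B, C, F}, {B, E, F}, {C, E, F}, {A, B, C, D}, {A, B, D, E}, {A, B, D, F}, {A, C, D, E}, {A, C, D, F}, {A, D, E, F}, {B, C, E, F}, {A, B, C, D, E}, {A, B, C, D, F}, {A, B, D, E, F}, {A, C, D, E, F}, S }

Working:
Take S₀ = 𝒞 ∪ {∅, S} = { ∅, {B, C, E}, {A, C, D, E}, {A, D, E, F}, S }.
Pass 1 (5 new):
  {B, C}  = {A, D, E, F}ᶜ
  {B, F}  = {A, C, D, E}ᶜ
  {A, D, F}  = {B, C, E}ᶜ
  {A, B, C, D, E}  = {B, C, E} ∪ {A, C, D, E}
  {A, C, D, E, F}  = {A, C, D, E} ∪ {A, D, E, F}
  [10 total]
Pass 2 (7 new):
  {B}  = {A, C, D, E, F}ᶜ
  {F}  = {A, B, C, D, E}ᶜ
  {B, C, F}  = {B, F} ∪ {B, C}
  {A, B, D, F}  = {B, F} ∪ {A, D, F}
  {B, C, E, F}  = {B, F} ∪ {B, C, E}
  {A, B, C, D, F}  = {A, D, F} ∪ {B, C}
  {A, B, D, E, F}  = {A, D, E, F} ∪ {B, F}
  [17 total]
Pass 3. New:
  {C}  = {A, B, D, E, F}ᶜ
  {E}  = {A, B, C, D, F}ᶜ
  {A, D}  = {B, C, E, F}ᶜ
  {C, E}  = {A, B, D, F}ᶜ
  {A, D, E}  = {B, C, F}ᶜ
  [22 total]
Pass 4: 10 new —
  {B, E}  = {B} ∪ {E}
  {C, F}  = {F} ∪ {C}
  {E, F}  = {F} ∪ {E}
  {A, B, D}  = {B} ∪ {A, D}
  {A, C, D}  = {C} ∪ {A, D}
  {B, E, F}  = {B, F} ∪ {E}
  {C, E, F}  = {F} ∪ {C, E}
  {A, B, C, D}  = {B, C} ∪ {A, D}
  {A, B, D, E}  = {A, D, E} ∪ {B}
  {A, C, D, F}  = {A, D, F} ∪ {C}
  [32 total]
Pass 5: stable.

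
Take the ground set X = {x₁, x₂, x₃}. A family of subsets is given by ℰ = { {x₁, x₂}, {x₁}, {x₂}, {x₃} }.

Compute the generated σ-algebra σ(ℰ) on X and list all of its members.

|σ(ℰ)| = 8.  σ(ℰ) = { {}, {x₁}, {x₂}, {x₃}, {x₁, x₂}, {x₁, x₃}, {x₂, x₃}, X }

Derivation:
Initial family (6 sets): { {}, {x₁}, {x₂}, {x₃}, {x₁, x₂}, X }.
Iteration 1: 2 new —
  {x₁, x₃}  = ᶜ of {x₂}
  {x₂, x₃}  = ᶜ of {x₁}
  (now 8)
After Iteration 2 the family is unchanged; done.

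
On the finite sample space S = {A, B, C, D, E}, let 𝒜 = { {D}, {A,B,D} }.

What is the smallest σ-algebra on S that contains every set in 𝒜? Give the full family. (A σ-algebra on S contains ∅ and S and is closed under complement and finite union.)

Answer: σ(𝒜) = { {}, {D}, {A,B}, {C,E}, {A,B,D}, {C,D,E}, {A,B,C,E}, S }

Trace:
Begin from { {}, {D}, {A,B,D}, S } (that is, 𝒜 plus ∅ and S).
Step 1 adds 2:
  {C,E}  = S∖{A,B,D}
  {A,B,C,E}  = S∖{D}
Step 2: +1 →
  {C,D,E}  = {D} ∪ {C,E}
Step 3. New:
  {A,B}  = S∖{C,D,E}
Step 4: no new sets; the family is a σ-algebra.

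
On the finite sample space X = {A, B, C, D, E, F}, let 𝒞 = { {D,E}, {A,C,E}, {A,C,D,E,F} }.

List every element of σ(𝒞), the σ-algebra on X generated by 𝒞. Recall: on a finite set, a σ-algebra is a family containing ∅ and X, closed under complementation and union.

Begin from { {}, {D,E}, {A,C,E}, {A,C,D,E,F}, X } (that is, 𝒞 plus ∅ and X).
Iteration 1 (4 new):
  {B}  = ᶜ of {A,C,D,E,F}
  {B,D,F}  = ᶜ of {A,C,E}
  {A,B,C,F}  = ᶜ of {D,E}
  {A,C,D,E}  = {D,E} ∪ {A,C,E}
  (now 9)
Iteration 2: 7 new —
  {B,F}  = ᶜ of {A,C,D,E}
  {B,D,E}  = {B} ∪ {D,E}
  {A,B,C,E}  = {A,C,E} ∪ {B}
  {B,D,E,F}  = {B,D,F} ∪ {D,E}
  {A,B,C,D,E}  = {B} ∪ {A,C,D,E}
  {A,B,C,D,F}  = {B,D,F} ∪ {A,B,C,F}
  {A,B,C,E,F}  = {A,C,E} ∪ {A,B,C,F}
  (now 16)
Iteration 3. New:
  {D}  = ᶜ of {A,B,C,E,F}
  {E}  = ᶜ of {A,B,C,D,F}
  {F}  = ᶜ of {A,B,C,D,E}
  {A,C}  = ᶜ of {B,D,E,F}
  {D,F}  = ᶜ of {A,B,C,E}
  {A,C,F}  = ᶜ of {B,D,E}
  (now 22)
Iteration 4. New:
  {B,D}  = {B} ∪ {D}
  {B,E}  = {B} ∪ {E}
  {E,F}  = {F} ∪ {E}
  {A,B,C}  = {B} ∪ {A,C}
  {A,C,D}  = {A,C} ∪ {D}
  {B,E,F}  = {B,F} ∪ {E}
  {D,E,F}  = {F} ∪ {D,E}
  {A,C,D,F}  = {A,C,F} ∪ {D}
  {A,C,E,F}  = {A,C,F} ∪ {A,C,E}
  (now 31)
Iteration 5 adds 1:
  {A,B,C,D}  = ᶜ of {E,F}
  (now 32)
After Iteration 6 the family is unchanged; done.

Hence σ(𝒞) has 32 members: { {}, {B}, {D}, {E}, {F}, {A,C}, {B,D}, {B,E}, {B,F}, {D,E}, {D,F}, {E,F}, {A,B,C}, {A,C,D}, {A,C,E}, {A,C,F}, {B,D,E}, {B,D,F}, {B,E,F}, {D,E,F}, {A,B,C,D}, {A,B,C,E}, {A,B,C,F}, {A,C,D,E}, {A,C,D,F}, {A,C,E,F}, {B,D,E,F}, {A,B,C,D,E}, {A,B,C,D,F}, {A,B,C,E,F}, {A,C,D,E,F}, X }.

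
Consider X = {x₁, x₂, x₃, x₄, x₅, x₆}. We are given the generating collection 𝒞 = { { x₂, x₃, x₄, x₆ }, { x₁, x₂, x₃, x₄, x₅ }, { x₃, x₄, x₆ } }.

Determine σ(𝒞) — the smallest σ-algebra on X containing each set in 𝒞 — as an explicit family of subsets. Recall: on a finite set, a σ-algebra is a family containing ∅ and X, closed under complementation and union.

|σ(𝒞)| = 16.  σ(𝒞) = { {  }, { x₂ }, { x₆ }, { x₁, x₅ }, { x₂, x₆ }, { x₃, x₄ }, { x₁, x₂, x₅ }, { x₁, x₅, x₆ }, { x₂, x₃, x₄ }, { x₃, x₄, x₆ }, { x₁, x₂, x₅, x₆ }, { x₁, x₃, x₄, x₅ }, { x₂, x₃, x₄, x₆ }, { x₁, x₂, x₃, x₄, x₅ }, { x₁, x₃, x₄, x₅, x₆ }, X }

Trace:
Seed the family with 𝒞 together with ∅ and X: { {  }, { x₃, x₄, x₆ }, { x₂, x₃, x₄, x₆ }, { x₁, x₂, x₃, x₄, x₅ }, X }.
Step 1 adds 3:
  { x₆ }  = ᶜ of { x₁, x₂, x₃, x₄, x₅ }
  { x₁, x₅ }  = ᶜ of { x₂, x₃, x₄, x₆ }
  { x₁, x₂, x₅ }  = ᶜ of { x₃, x₄, x₆ }
  — 8 sets.
Step 2. New:
  { x₁, x₅, x₆ }  = { x₁, x₅ } ∪ { x₆ }
  { x₁, x₂, x₅, x₆ }  = { x₁, x₂, x₅ } ∪ { x₆ }
  { x₁, x₃, x₄, x₅, x₆ }  = { x₃, x₄, x₆ } ∪ { x₁, x₅ }
  — 11 sets.
Step 3. New:
  { x₂ }  = ᶜ of { x₁, x₃, x₄, x₅, x₆ }
  { x₃, x₄ }  = ᶜ of { x₁, x₂, x₅, x₆ }
  { x₂, x₃, x₄ }  = ᶜ of { x₁, x₅, x₆ }
  — 14 sets.
Step 4. New:
  { x₂, x₆ }  = { x₂ } ∪ { x₆ }
  { x₁, x₃, x₄, x₅ }  = { x₃, x₄ } ∪ { x₁, x₅ }
  — 16 sets.
Step 5: already closed under ᶜ and ∪.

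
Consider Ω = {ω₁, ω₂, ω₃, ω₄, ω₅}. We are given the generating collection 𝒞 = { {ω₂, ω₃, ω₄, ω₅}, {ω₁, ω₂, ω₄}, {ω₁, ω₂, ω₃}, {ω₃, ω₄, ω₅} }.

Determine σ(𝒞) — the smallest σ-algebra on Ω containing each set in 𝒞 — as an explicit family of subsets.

Start: 𝒞 ∪ {∅, Ω} = { {}, {ω₁, ω₂, ω₃}, {ω₁, ω₂, ω₄}, {ω₃, ω₄, ω₅}, {ω₂, ω₃, ω₄, ω₅}, Ω }.
Step 1 (5 new):
  {ω₁}  = Ω∖{ω₂, ω₃, ω₄, ω₅}
  {ω₁, ω₂}  = Ω∖{ω₃, ω₄, ω₅}
  {ω₃, ω₅}  = Ω∖{ω₁, ω₂, ω₄}
  {ω₄, ω₅}  = Ω∖{ω₁, ω₂, ω₃}
  {ω₁, ω₂, ω₃, ω₄}  = {ω₁, ω₂, ω₃} ∪ {ω₁, ω₂, ω₄}
  (now 11)
Step 2 adds 6:
  {ω₅}  = Ω∖{ω₁, ω₂, ω₃, ω₄}
  {ω₁, ω₃, ω₅}  = {ω₃, ω₅} ∪ {ω₁}
  {ω₁, ω₄, ω₅}  = {ω₄, ω₅} ∪ {ω₁}
  {ω₁, ω₂, ω₃, ω₅}  = {ω₁, ω₂, ω₃} ∪ {ω₃, ω₅}
  {ω₁, ω₂, ω₄, ω₅}  = {ω₁, ω₂} ∪ {ω₄, ω₅}
  {ω₁, ω₃, ω₄, ω₅}  = {ω₃, ω₄, ω₅} ∪ {ω₁}
  (now 17)
Step 3 adds 7:
  {ω₂}  = Ω∖{ω₁, ω₃, ω₄, ω₅}
  {ω₃}  = Ω∖{ω₁, ω₂, ω₄, ω₅}
  {ω₄}  = Ω∖{ω₁, ω₂, ω₃, ω₅}
  {ω₁, ω₅}  = {ω₅} ∪ {ω₁}
  {ω₂, ω₃}  = Ω∖{ω₁, ω₄, ω₅}
  {ω₂, ω₄}  = Ω∖{ω₁, ω₃, ω₅}
  {ω₁, ω₂, ω₅}  = {ω₁, ω₂} ∪ {ω₅}
  (now 24)
Step 4 (7 new):
  {ω₁, ω₃}  = {ω₃} ∪ {ω₁}
  {ω₁, ω₄}  = {ω₄} ∪ {ω₁}
  {ω₂, ω₅}  = {ω₂} ∪ {ω₅}
  {ω₃, ω₄}  = Ω∖{ω₁, ω₂, ω₅}
  {ω₂, ω₃, ω₄}  = Ω∖{ω₁, ω₅}
  {ω₂, ω₃, ω₅}  = {ω₂} ∪ {ω₃, ω₅}
  {ω₂, ω₄, ω₅}  = {ω₂} ∪ {ω₄, ω₅}
  (now 31)
Step 5. New:
  {ω₁, ω₃, ω₄}  = Ω∖{ω₂, ω₅}
  (now 32)
Step 6: already closed under ᶜ and ∪.

Hence σ(𝒞) has 32 members: { {}, {ω₁}, {ω₂}, {ω₃}, {ω₄}, {ω₅}, {ω₁, ω₂}, {ω₁, ω₃}, {ω₁, ω₄}, {ω₁, ω₅}, {ω₂, ω₃}, {ω₂, ω₄}, {ω₂, ω₅}, {ω₃, ω₄}, {ω₃, ω₅}, {ω₄, ω₅}, {ω₁, ω₂, ω₃}, {ω₁, ω₂, ω₄}, {ω₁, ω₂, ω₅}, {ω₁, ω₃, ω₄}, {ω₁, ω₃, ω₅}, {ω₁, ω₄, ω₅}, {ω₂, ω₃, ω₄}, {ω₂, ω₃, ω₅}, {ω₂, ω₄, ω₅}, {ω₃, ω₄, ω₅}, {ω₁, ω₂, ω₃, ω₄}, {ω₁, ω₂, ω₃, ω₅}, {ω₁, ω₂, ω₄, ω₅}, {ω₁, ω₃, ω₄, ω₅}, {ω₂, ω₃, ω₄, ω₅}, Ω }.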